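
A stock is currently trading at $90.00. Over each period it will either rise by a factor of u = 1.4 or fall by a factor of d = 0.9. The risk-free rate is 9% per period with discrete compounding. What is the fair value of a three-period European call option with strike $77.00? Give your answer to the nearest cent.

Risk-neutral probability p = (1 + 0.09 − 0.9)/(1.4 − 0.9) = 0.1900/0.5000 = 0.3800
Terminal stock prices: S_uuu = 247, S_uud = 158.8, S_udd = 102.1, S_ddd = 65.61
Terminal payoffs (S − K): max(170, 0) = 170, max(81.76, 0) = 81.76, max(25.06, 0) = 25.06, max(-11.39, 0) = 0
Node uu (S = 176.4): V_uu = 1/1.09·[0.3800·169.9600 + 0.6200·81.7600] = 105.7578
Node ud (S = 113.4): V_ud = 1/1.09·[0.3800·81.7600 + 0.6200·25.0600] = 42.7578
Node dd (S = 72.9): V_dd = 1/1.09·[0.3800·25.0600 + 0.6200·0.0000] = 8.7365
Node u (S = 126): V_u = 1/1.09·[0.3800·105.7578 + 0.6200·42.7578] = 61.1906
Node d (S = 81): V_d = 1/1.09·[0.3800·42.7578 + 0.6200·8.7365] = 19.8758
Node 0 (S = 90): V_0 = 1/1.09·[0.3800·61.1906 + 0.6200·19.8758] = 32.6380

$32.64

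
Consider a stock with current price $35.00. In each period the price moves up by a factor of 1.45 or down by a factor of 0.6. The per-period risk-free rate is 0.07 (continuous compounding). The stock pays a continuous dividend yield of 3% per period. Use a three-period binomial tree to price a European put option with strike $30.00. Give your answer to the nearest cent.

$5.46

Per-period risk-free factor R = e^0.07 = 1.0725; dividend-adjusted growth = e^(0.07−0.03) = 1.0408.
Risk-neutral probability p = (1.0408 − 0.6)/(1.45 − 0.6) = 0.4408/0.8500 = 0.5186
Terminal stock prices: S_uuu = 106.7, S_uud = 44.15, S_udd = 18.27, S_ddd = 7.56
Terminal payoffs (K − S): max(-76.7, 0) = 0, max(-14.15, 0) = 0, max(11.73, 0) = 11.73, max(22.44, 0) = 22.44
Node uu (S = 73.59): V_uu = e^(−0.07)·[0.5186·0.0000 + 0.4814·0.0000] = 0.0000
Node ud (S = 30.45): V_ud = e^(−0.07)·[0.5186·0.0000 + 0.4814·11.7300] = 5.2651
Node dd (S = 12.6): V_dd = e^(−0.07)·[0.5186·11.7300 + 0.4814·22.4400] = 15.7442
Node u (S = 50.75): V_u = e^(−0.07)·[0.5186·0.0000 + 0.4814·5.2651] = 2.3632
Node d (S = 21): V_d = e^(−0.07)·[0.5186·5.2651 + 0.4814·15.7442] = 9.6127
Node 0 (S = 35): V_0 = e^(−0.07)·[0.5186·2.3632 + 0.4814·9.6127] = 5.4574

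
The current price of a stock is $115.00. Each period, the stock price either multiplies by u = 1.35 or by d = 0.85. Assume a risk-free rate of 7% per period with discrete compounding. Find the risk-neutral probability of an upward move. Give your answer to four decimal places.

Risk-neutral probability p = (1 + 0.07 − 0.85)/(1.35 − 0.85) = 0.2200/0.5000 = 0.4400

p = 0.4400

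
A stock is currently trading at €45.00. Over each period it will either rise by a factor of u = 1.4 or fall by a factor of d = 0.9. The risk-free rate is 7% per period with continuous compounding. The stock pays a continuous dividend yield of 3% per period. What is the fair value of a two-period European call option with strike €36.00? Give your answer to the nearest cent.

Per-period risk-free factor R = e^0.07 = 1.0725; dividend-adjusted growth = e^(0.07−0.03) = 1.0408.
Risk-neutral probability p = (1.0408 − 0.9)/(1.4 − 0.9) = 0.1408/0.5000 = 0.2816
Terminal stock prices: S_uu = 88.2, S_ud = 56.7, S_dd = 36.45
Terminal payoffs (S − K): max(52.2, 0) = 52.2, max(20.7, 0) = 20.7, max(0.45, 0) = 0.45
Node u (S = 63): V_u = e^(−0.07)·[0.2816·52.2000 + 0.7184·20.7000] = 27.5719
Node d (S = 40.5): V_d = e^(−0.07)·[0.2816·20.7000 + 0.7184·0.4500] = 5.7369
Node 0 (S = 45): V_0 = e^(−0.07)·[0.2816·27.5719 + 0.7184·5.7369] = 11.0825

€11.08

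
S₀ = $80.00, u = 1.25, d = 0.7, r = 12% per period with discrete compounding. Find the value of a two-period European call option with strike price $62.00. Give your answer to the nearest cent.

$31.59

Risk-neutral probability p = (1 + 0.12 − 0.7)/(1.25 − 0.7) = 0.4200/0.5500 = 0.7636
Terminal stock prices: S_uu = 125, S_ud = 70, S_dd = 39.2
Terminal payoffs (S − K): max(63, 0) = 63, max(8, 0) = 8, max(-22.8, 0) = 0
Node u (S = 100): V_u = 1/1.12·[0.7636·63.0000 + 0.2364·8.0000] = 44.6429
Node d (S = 56): V_d = 1/1.12·[0.7636·8.0000 + 0.2364·0.0000] = 5.4545
Node 0 (S = 80): V_0 = 1/1.12·[0.7636·44.6429 + 0.2364·5.4545] = 31.5894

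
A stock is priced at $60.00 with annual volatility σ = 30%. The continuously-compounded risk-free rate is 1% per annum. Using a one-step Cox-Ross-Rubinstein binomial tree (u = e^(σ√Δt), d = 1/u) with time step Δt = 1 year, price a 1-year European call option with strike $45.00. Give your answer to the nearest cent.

$15.75

CRR parameters: u = e^(σ√Δt) = e^(0.3·√1) = 1.3499, d = 1/u = 0.7408
Per-period rate: rΔt = 0.01·1 = 0.01, so R = e^0.01 = 1.0101
Risk-neutral probability p = (e^0.01 − 0.7408)/(1.3499 − 0.7408) = 0.2692/0.6090 = 0.4421
Terminal stock prices: S_u = 80.99, S_d = 44.45
Terminal payoffs (S − K): max(35.99, 0) = 35.99, max(-0.5509, 0) = 0
Node 0 (S = 60): V_0 = e^(−0.01)·[0.4421·35.9915 + 0.5579·0.0000] = 15.7521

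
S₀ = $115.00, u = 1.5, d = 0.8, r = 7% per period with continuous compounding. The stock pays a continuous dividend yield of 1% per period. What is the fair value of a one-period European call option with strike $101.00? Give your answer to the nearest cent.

Per-period risk-free factor R = e^0.07 = 1.0725; dividend-adjusted growth = e^(0.07−0.01) = 1.0618.
Risk-neutral probability p = (1.0618 − 0.8)/(1.5 − 0.8) = 0.2618/0.7000 = 0.3741
Terminal stock prices: S_u = 172.5, S_d = 92
Terminal payoffs (S − K): max(71.5, 0) = 71.5, max(-9, 0) = 0
Node 0 (S = 115): V_0 = e^(−0.07)·[0.3741·71.5000 + 0.6259·0.0000] = 24.9366

$24.94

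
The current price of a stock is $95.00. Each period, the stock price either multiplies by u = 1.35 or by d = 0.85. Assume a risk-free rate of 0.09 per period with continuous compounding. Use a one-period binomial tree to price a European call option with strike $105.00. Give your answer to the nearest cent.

Risk-neutral probability p = (e^0.09 − 0.85)/(1.35 − 0.85) = 0.2442/0.5000 = 0.4883
Terminal stock prices: S_u = 128.2, S_d = 80.75
Terminal payoffs (S − K): max(23.25, 0) = 23.25, max(-24.25, 0) = 0
Node 0 (S = 95): V_0 = e^(−0.09)·[0.4883·23.2500 + 0.5117·0.0000] = 10.3769

$10.38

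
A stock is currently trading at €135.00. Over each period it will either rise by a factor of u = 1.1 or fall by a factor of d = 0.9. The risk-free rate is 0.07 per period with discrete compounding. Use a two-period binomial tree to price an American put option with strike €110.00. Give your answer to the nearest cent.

€0.01

Risk-neutral probability p = (1 + 0.07 − 0.9)/(1.1 − 0.9) = 0.1700/0.2000 = 0.8500
Terminal stock prices: S_uu = 163.4, S_ud = 133.7, S_dd = 109.4
Terminal payoffs (K − S): max(-53.35, 0) = 0, max(-23.65, 0) = 0, max(0.65, 0) = 0.65
Node u (S = 148.5): continuation = 1/1.07·[0.8500·0.0000 + 0.1500·0.0000] = 0.0000; exercise value = 0.0000 ≤ continuation, so V_u = 0.0000
Node d (S = 121.5): continuation = 1/1.07·[0.8500·0.0000 + 0.1500·0.6500] = 0.0911; exercise value = 0.0000 ≤ continuation, so V_d = 0.0911
Node 0 (S = 135): continuation = 1/1.07·[0.8500·0.0000 + 0.1500·0.0911] = 0.0128; exercise value = 0.0000 ≤ continuation, so V_0 = 0.0128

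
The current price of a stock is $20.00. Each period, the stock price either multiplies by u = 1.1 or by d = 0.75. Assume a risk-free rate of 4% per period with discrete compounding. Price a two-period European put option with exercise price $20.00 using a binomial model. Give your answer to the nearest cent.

Risk-neutral probability p = (1 + 0.04 − 0.75)/(1.1 − 0.75) = 0.2900/0.3500 = 0.8286
Terminal stock prices: S_uu = 24.2, S_ud = 16.5, S_dd = 11.25
Terminal payoffs (K − S): max(-4.2, 0) = 0, max(3.5, 0) = 3.5, max(8.75, 0) = 8.75
Node u (S = 22): V_u = 1/1.04·[0.8286·0.0000 + 0.1714·3.5000] = 0.5769
Node d (S = 15): V_d = 1/1.04·[0.8286·3.5000 + 0.1714·8.7500] = 4.2308
Node 0 (S = 20): V_0 = 1/1.04·[0.8286·0.5769 + 0.1714·4.2308] = 1.1570

$1.16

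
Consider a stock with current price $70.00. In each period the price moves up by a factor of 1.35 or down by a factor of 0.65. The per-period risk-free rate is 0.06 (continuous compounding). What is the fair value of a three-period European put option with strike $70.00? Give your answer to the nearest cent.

Risk-neutral probability p = (e^0.06 − 0.65)/(1.35 − 0.65) = 0.4118/0.7000 = 0.5883
Terminal stock prices: S_uuu = 172.2, S_uud = 82.92, S_udd = 39.93, S_ddd = 19.22
Terminal payoffs (K − S): max(-102.2, 0) = 0, max(-12.92, 0) = 0, max(30.07, 0) = 30.07, max(50.78, 0) = 50.78
Node uu (S = 127.6): V_uu = e^(−0.06)·[0.5883·0.0000 + 0.4117·0.0000] = 0.0000
Node ud (S = 61.43): V_ud = e^(−0.06)·[0.5883·0.0000 + 0.4117·30.0737] = 11.6593
Node dd (S = 29.58): V_dd = e^(−0.06)·[0.5883·30.0737 + 0.4117·50.7763] = 36.3485
Node u (S = 94.5): V_u = e^(−0.06)·[0.5883·0.0000 + 0.4117·11.6593] = 4.5202
Node d (S = 45.5): V_d = e^(−0.06)·[0.5883·11.6593 + 0.4117·36.3485] = 20.5520
Node 0 (S = 70): V_0 = e^(−0.06)·[0.5883·4.5202 + 0.4117·20.5520] = 10.4723

$10.47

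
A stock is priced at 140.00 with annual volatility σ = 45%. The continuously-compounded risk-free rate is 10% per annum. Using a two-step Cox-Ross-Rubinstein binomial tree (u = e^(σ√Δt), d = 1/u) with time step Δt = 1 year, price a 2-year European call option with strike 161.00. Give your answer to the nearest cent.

37.88

CRR parameters: u = e^(σ√Δt) = e^(0.45·√1) = 1.5683, d = 1/u = 0.6376
Per-period rate: rΔt = 0.1·1 = 0.1, so R = e^0.1 = 1.1052
Risk-neutral probability p = (e^0.1 − 0.6376)/(1.5683 − 0.6376) = 0.4675/0.9307 = 0.5024
Terminal stock prices: S_uu = 344.3, S_ud = 140, S_dd = 56.92
Terminal payoffs (S − K): max(183.3, 0) = 183.3, max(-21, 0) = 0, max(-104.1, 0) = 0
Node u (S = 219.6): V_u = e^(−0.1)·[0.5024·183.3444 + 0.4976·0.0000] = 83.3407
Node d (S = 89.27): V_d = e^(−0.1)·[0.5024·0.0000 + 0.4976·0.0000] = 0.0000
Node 0 (S = 140): V_0 = e^(−0.1)·[0.5024·83.3407 + 0.4976·0.0000] = 37.8832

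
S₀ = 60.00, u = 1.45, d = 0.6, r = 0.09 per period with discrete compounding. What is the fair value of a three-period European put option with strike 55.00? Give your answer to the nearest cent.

Risk-neutral probability p = (1 + 0.09 − 0.6)/(1.45 − 0.6) = 0.4900/0.8500 = 0.5765
Terminal stock prices: S_uuu = 182.9, S_uud = 75.69, S_udd = 31.32, S_ddd = 12.96
Terminal payoffs (K − S): max(-127.9, 0) = 0, max(-20.69, 0) = 0, max(23.68, 0) = 23.68, max(42.04, 0) = 42.04
Node uu (S = 126.2): V_uu = 1/1.09·[0.5765·0.0000 + 0.4235·0.0000] = 0.0000
Node ud (S = 52.2): V_ud = 1/1.09·[0.5765·0.0000 + 0.4235·23.6800] = 9.2011
Node dd (S = 21.6): V_dd = 1/1.09·[0.5765·23.6800 + 0.4235·42.0400] = 28.8587
Node u (S = 87): V_u = 1/1.09·[0.5765·0.0000 + 0.4235·9.2011] = 3.5752
Node d (S = 36): V_d = 1/1.09·[0.5765·9.2011 + 0.4235·28.8587] = 16.0795
Node 0 (S = 60): V_0 = 1/1.09·[0.5765·3.5752 + 0.4235·16.0795] = 8.1386

8.14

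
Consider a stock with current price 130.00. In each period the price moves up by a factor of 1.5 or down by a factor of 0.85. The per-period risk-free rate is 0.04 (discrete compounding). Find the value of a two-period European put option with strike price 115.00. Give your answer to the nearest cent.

Risk-neutral probability p = (1 + 0.04 − 0.85)/(1.5 − 0.85) = 0.1900/0.6500 = 0.2923
Terminal stock prices: S_uu = 292.5, S_ud = 165.8, S_dd = 93.92
Terminal payoffs (K − S): max(-177.5, 0) = 0, max(-50.75, 0) = 0, max(21.08, 0) = 21.08
Node u (S = 195): V_u = 1/1.04·[0.2923·0.0000 + 0.7077·0.0000] = 0.0000
Node d (S = 110.5): V_d = 1/1.04·[0.2923·0.0000 + 0.7077·21.0750] = 14.3410
Node 0 (S = 130): V_0 = 1/1.04·[0.2923·0.0000 + 0.7077·14.3410] = 9.7587

9.76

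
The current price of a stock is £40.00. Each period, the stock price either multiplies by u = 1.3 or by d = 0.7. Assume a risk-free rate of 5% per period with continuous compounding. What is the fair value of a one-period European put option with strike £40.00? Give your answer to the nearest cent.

Risk-neutral probability p = (e^0.05 − 0.7)/(1.3 − 0.7) = 0.3513/0.6000 = 0.5855
Terminal stock prices: S_u = 52, S_d = 28
Terminal payoffs (K − S): max(-12, 0) = 0, max(12, 0) = 12
Node 0 (S = 40): V_0 = e^(−0.05)·[0.5855·0.0000 + 0.4145·12.0000] = 4.7320

£4.73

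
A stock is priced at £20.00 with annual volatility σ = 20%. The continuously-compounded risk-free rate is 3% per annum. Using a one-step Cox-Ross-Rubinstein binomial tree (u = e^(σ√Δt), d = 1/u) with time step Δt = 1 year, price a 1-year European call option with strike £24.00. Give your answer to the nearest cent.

£0.22

CRR parameters: u = e^(σ√Δt) = e^(0.2·√1) = 1.2214, d = 1/u = 0.8187
Per-period rate: rΔt = 0.03·1 = 0.03, so R = e^0.03 = 1.0305
Risk-neutral probability p = (e^0.03 − 0.8187)/(1.2214 − 0.8187) = 0.2117/0.4027 = 0.5258
Terminal stock prices: S_u = 24.43, S_d = 16.37
Terminal payoffs (S − K): max(0.4281, 0) = 0.4281, max(-7.625, 0) = 0
Node 0 (S = 20): V_0 = e^(−0.03)·[0.5258·0.4281 + 0.4742·0.0000] = 0.2184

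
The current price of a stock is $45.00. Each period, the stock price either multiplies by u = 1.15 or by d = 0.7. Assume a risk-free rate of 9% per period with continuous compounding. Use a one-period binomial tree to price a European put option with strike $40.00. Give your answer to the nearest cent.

Risk-neutral probability p = (e^0.09 − 0.7)/(1.15 − 0.7) = 0.3942/0.4500 = 0.8759
Terminal stock prices: S_u = 51.75, S_d = 31.5
Terminal payoffs (K − S): max(-11.75, 0) = 0, max(8.5, 0) = 8.5
Node 0 (S = 45): V_0 = e^(−0.09)·[0.8759·0.0000 + 0.1241·8.5000] = 0.9637

$0.96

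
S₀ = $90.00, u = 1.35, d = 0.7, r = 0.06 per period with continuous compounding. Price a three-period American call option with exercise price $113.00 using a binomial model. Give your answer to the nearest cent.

Risk-neutral probability p = (e^0.06 − 0.7)/(1.35 − 0.7) = 0.3618/0.6500 = 0.5567
Terminal stock prices: S_uuu = 221.4, S_uud = 114.8, S_udd = 59.53, S_ddd = 30.87
Terminal payoffs (S − K): max(108.4, 0) = 108.4, max(1.818, 0) = 1.818, max(-53.47, 0) = 0, max(-82.13, 0) = 0
Node uu (S = 164): continuation = e^(−0.06)·[0.5567·108.4338 + 0.4433·1.8175] = 57.6056; exercise value = 51.0250 ≤ continuation, so V_uu = 57.6056
Node ud (S = 85.05): continuation = e^(−0.06)·[0.5567·1.8175 + 0.4433·0.0000] = 0.9528; exercise value = 0.0000 ≤ continuation, so V_ud = 0.9528
Node dd (S = 44.1): continuation = e^(−0.06)·[0.5567·0.0000 + 0.4433·0.0000] = 0.0000; exercise value = 0.0000 ≤ continuation, so V_dd = 0.0000
Node u (S = 121.5): continuation = e^(−0.06)·[0.5567·57.6056 + 0.4433·0.9528] = 30.5978; exercise value = 8.5000 ≤ continuation, so V_u = 30.5978
Node d (S = 63): continuation = e^(−0.06)·[0.5567·0.9528 + 0.4433·0.0000] = 0.4995; exercise value = 0.0000 ≤ continuation, so V_d = 0.4995
Node 0 (S = 90): continuation = e^(−0.06)·[0.5567·30.5978 + 0.4433·0.4995] = 16.2495; exercise value = 0.0000 ≤ continuation, so V_0 = 16.2495

$16.25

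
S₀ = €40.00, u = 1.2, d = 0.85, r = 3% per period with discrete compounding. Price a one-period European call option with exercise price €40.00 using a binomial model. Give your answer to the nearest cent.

Risk-neutral probability p = (1 + 0.03 − 0.85)/(1.2 − 0.85) = 0.1800/0.3500 = 0.5143
Terminal stock prices: S_u = 48, S_d = 34
Terminal payoffs (S − K): max(8, 0) = 8, max(-6, 0) = 0
Node 0 (S = 40): V_0 = 1/1.03·[0.5143·8.0000 + 0.4857·0.0000] = 3.9945

€3.99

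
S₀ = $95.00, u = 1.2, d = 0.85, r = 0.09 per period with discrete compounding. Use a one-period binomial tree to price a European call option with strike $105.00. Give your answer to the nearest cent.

Risk-neutral probability p = (1 + 0.09 − 0.85)/(1.2 − 0.85) = 0.2400/0.3500 = 0.6857
Terminal stock prices: S_u = 114, S_d = 80.75
Terminal payoffs (S − K): max(9, 0) = 9, max(-24.25, 0) = 0
Node 0 (S = 95): V_0 = 1/1.09·[0.6857·9.0000 + 0.3143·0.0000] = 5.6619

$5.66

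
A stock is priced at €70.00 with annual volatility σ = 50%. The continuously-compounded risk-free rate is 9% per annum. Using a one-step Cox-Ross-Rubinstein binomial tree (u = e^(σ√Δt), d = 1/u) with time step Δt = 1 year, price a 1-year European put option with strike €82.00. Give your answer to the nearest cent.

€19.23

CRR parameters: u = e^(σ√Δt) = e^(0.5·√1) = 1.6487, d = 1/u = 0.6065
Per-period rate: rΔt = 0.09·1 = 0.09, so R = e^0.09 = 1.0942
Risk-neutral probability p = (e^0.09 − 0.6065)/(1.6487 − 0.6065) = 0.4876/1.0422 = 0.4679
Terminal stock prices: S_u = 115.4, S_d = 42.46
Terminal payoffs (K − S): max(-33.41, 0) = 0, max(39.54, 0) = 39.54
Node 0 (S = 70): V_0 = e^(−0.09)·[0.4679·0.0000 + 0.5321·39.5429] = 19.2297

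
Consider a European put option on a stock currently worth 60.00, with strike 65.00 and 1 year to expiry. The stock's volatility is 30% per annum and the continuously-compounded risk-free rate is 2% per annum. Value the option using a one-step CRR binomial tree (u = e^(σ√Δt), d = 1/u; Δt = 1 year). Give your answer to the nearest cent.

CRR parameters: u = e^(σ√Δt) = e^(0.3·√1) = 1.3499, d = 1/u = 0.7408
Per-period rate: rΔt = 0.02·1 = 0.02, so R = e^0.02 = 1.0202
Risk-neutral probability p = (e^0.02 − 0.7408)/(1.3499 − 0.7408) = 0.2794/0.6090 = 0.4587
Terminal stock prices: S_u = 80.99, S_d = 44.45
Terminal payoffs (K − S): max(-15.99, 0) = 0, max(20.55, 0) = 20.55
Node 0 (S = 60): V_0 = e^(−0.02)·[0.4587·0.0000 + 0.5413·20.5509] = 10.9034

10.90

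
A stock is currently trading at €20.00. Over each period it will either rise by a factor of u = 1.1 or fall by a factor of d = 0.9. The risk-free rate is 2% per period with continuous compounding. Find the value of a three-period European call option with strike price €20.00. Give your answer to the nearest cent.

Risk-neutral probability p = (e^0.02 − 0.9)/(1.1 − 0.9) = 0.1202/0.2000 = 0.6010
Terminal stock prices: S_uuu = 26.62, S_uud = 21.78, S_udd = 17.82, S_ddd = 14.58
Terminal payoffs (S − K): max(6.62, 0) = 6.62, max(1.78, 0) = 1.78, max(-2.18, 0) = 0, max(-5.42, 0) = 0
Node uu (S = 24.2): V_uu = e^(−0.02)·[0.6010·6.6200 + 0.3990·1.7800] = 4.5960
Node ud (S = 19.8): V_ud = e^(−0.02)·[0.6010·1.7800 + 0.3990·0.0000] = 1.0486
Node dd (S = 16.2): V_dd = e^(−0.02)·[0.6010·0.0000 + 0.3990·0.0000] = 0.0000
Node u (S = 22): V_u = e^(−0.02)·[0.6010·4.5960 + 0.3990·1.0486] = 3.1176
Node d (S = 18): V_d = e^(−0.02)·[0.6010·1.0486 + 0.3990·0.0000] = 0.6177
Node 0 (S = 20): V_0 = e^(−0.02)·[0.6010·3.1176 + 0.3990·0.6177] = 2.0782

€2.08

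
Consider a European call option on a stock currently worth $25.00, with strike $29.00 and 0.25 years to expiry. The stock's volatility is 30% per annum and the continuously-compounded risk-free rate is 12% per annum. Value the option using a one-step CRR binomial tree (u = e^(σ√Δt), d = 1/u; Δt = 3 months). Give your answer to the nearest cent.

$0.03

CRR parameters: u = e^(σ√Δt) = e^(0.3·√0.25) = 1.1618, d = 1/u = 0.8607
Per-period rate: rΔt = 0.12·0.25 = 0.03, so R = e^0.03 = 1.0305
Risk-neutral probability p = (e^0.03 − 0.8607)/(1.1618 − 0.8607) = 0.1697/0.3011 = 0.5637
Terminal stock prices: S_u = 29.05, S_d = 21.52
Terminal payoffs (S − K): max(0.04586, 0) = 0.04586, max(-7.482, 0) = 0
Node 0 (S = 25): V_0 = e^(−0.03)·[0.5637·0.0459 + 0.4363·0.0000] = 0.0251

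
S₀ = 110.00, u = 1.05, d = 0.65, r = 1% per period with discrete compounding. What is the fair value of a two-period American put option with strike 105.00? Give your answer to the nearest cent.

5.96

Risk-neutral probability p = (1 + 0.01 − 0.65)/(1.05 − 0.65) = 0.3600/0.4000 = 0.9000
Terminal stock prices: S_uu = 121.3, S_ud = 75.08, S_dd = 46.48
Terminal payoffs (K − S): max(-16.28, 0) = 0, max(29.92, 0) = 29.92, max(58.52, 0) = 58.52
Node u (S = 115.5): continuation = 1/1.01·[0.9000·0.0000 + 0.1000·29.9250] = 2.9629; exercise value = 0.0000 ≤ continuation, so V_u = 2.9629
Node d (S = 71.5): continuation = 1/1.01·[0.9000·29.9250 + 0.1000·58.5250] = 32.4604; exercise value = 33.5000 > continuation, so V_d = 33.5000 (exercise)
Node 0 (S = 110): continuation = 1/1.01·[0.9000·2.9629 + 0.1000·33.5000] = 5.9570; exercise value = 0.0000 ≤ continuation, so V_0 = 5.9570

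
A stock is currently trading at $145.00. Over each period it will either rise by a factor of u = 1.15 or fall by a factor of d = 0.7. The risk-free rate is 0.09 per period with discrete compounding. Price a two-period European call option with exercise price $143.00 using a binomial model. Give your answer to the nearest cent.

$30.83

Risk-neutral probability p = (1 + 0.09 − 0.7)/(1.15 − 0.7) = 0.3900/0.4500 = 0.8667
Terminal stock prices: S_uu = 191.8, S_ud = 116.7, S_dd = 71.05
Terminal payoffs (S − K): max(48.76, 0) = 48.76, max(-26.28, 0) = 0, max(-71.95, 0) = 0
Node u (S = 166.8): V_u = 1/1.09·[0.8667·48.7625 + 0.1333·0.0000] = 38.7714
Node d (S = 101.5): V_d = 1/1.09·[0.8667·0.0000 + 0.1333·0.0000] = 0.0000
Node 0 (S = 145): V_0 = 1/1.09·[0.8667·38.7714 + 0.1333·0.0000] = 30.8274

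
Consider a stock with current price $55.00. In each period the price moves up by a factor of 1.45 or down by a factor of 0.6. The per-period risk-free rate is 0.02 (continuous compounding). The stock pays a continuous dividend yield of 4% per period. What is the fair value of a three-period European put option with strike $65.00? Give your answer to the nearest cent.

$22.46

Per-period risk-free factor R = e^0.02 = 1.0202; dividend-adjusted growth = e^(0.02−0.04) = 0.9802.
Risk-neutral probability p = (0.9802 − 0.6)/(1.45 − 0.6) = 0.3802/0.8500 = 0.4473
Terminal stock prices: S_uuu = 167.7, S_uud = 69.38, S_udd = 28.71, S_ddd = 11.88
Terminal payoffs (K − S): max(-102.7, 0) = 0, max(-4.382, 0) = 0, max(36.29, 0) = 36.29, max(53.12, 0) = 53.12
Node uu (S = 115.6): V_uu = e^(−0.02)·[0.4473·0.0000 + 0.5527·0.0000] = 0.0000
Node ud (S = 47.85): V_ud = e^(−0.02)·[0.4473·0.0000 + 0.5527·36.2900] = 19.6606
Node dd (S = 19.8): V_dd = e^(−0.02)·[0.4473·36.2900 + 0.5527·53.1200] = 44.6893
Node u (S = 79.75): V_u = e^(−0.02)·[0.4473·0.0000 + 0.5527·19.6606] = 10.6514
Node d (S = 33): V_d = e^(−0.02)·[0.4473·19.6606 + 0.5527·44.6893] = 32.8309
Node 0 (S = 55): V_0 = e^(−0.02)·[0.4473·10.6514 + 0.5527·32.8309] = 22.4565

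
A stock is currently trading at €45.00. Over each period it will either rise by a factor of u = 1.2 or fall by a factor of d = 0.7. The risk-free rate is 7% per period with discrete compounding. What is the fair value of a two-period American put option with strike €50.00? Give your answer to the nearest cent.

Risk-neutral probability p = (1 + 0.07 − 0.7)/(1.2 − 0.7) = 0.3700/0.5000 = 0.7400
Terminal stock prices: S_uu = 64.8, S_ud = 37.8, S_dd = 22.05
Terminal payoffs (K − S): max(-14.8, 0) = 0, max(12.2, 0) = 12.2, max(27.95, 0) = 27.95
Node u (S = 54): continuation = 1/1.07·[0.7400·0.0000 + 0.2600·12.2000] = 2.9645; exercise value = 0.0000 ≤ continuation, so V_u = 2.9645
Node d (S = 31.5): continuation = 1/1.07·[0.7400·12.2000 + 0.2600·27.9500] = 15.2290; exercise value = 18.5000 > continuation, so V_d = 18.5000 (exercise)
Node 0 (S = 45): continuation = 1/1.07·[0.7400·2.9645 + 0.2600·18.5000] = 6.5455; exercise value = 5.0000 ≤ continuation, so V_0 = 6.5455

€6.55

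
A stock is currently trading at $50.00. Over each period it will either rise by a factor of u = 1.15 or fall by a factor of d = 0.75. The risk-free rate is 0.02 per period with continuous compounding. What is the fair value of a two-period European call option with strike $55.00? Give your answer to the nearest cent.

$4.88

Risk-neutral probability p = (e^0.02 − 0.75)/(1.15 − 0.75) = 0.2702/0.4000 = 0.6755
Terminal stock prices: S_uu = 66.12, S_ud = 43.12, S_dd = 28.12
Terminal payoffs (S − K): max(11.12, 0) = 11.12, max(-11.88, 0) = 0, max(-26.88, 0) = 0
Node u (S = 57.5): V_u = e^(−0.02)·[0.6755·11.1250 + 0.3245·0.0000] = 7.3662
Node d (S = 37.5): V_d = e^(−0.02)·[0.6755·0.0000 + 0.3245·0.0000] = 0.0000
Node 0 (S = 50): V_0 = e^(−0.02)·[0.6755·7.3662 + 0.3245·0.0000] = 4.8773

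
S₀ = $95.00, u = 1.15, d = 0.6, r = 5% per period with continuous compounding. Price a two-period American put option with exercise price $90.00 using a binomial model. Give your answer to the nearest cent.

$8.89

Risk-neutral probability p = (e^0.05 − 0.6)/(1.15 − 0.6) = 0.4513/0.5500 = 0.8205
Terminal stock prices: S_uu = 125.6, S_ud = 65.55, S_dd = 34.2
Terminal payoffs (K − S): max(-35.64, 0) = 0, max(24.45, 0) = 24.45, max(55.8, 0) = 55.8
Node u (S = 109.2): continuation = e^(−0.05)·[0.8205·0.0000 + 0.1795·24.4500] = 4.1749; exercise value = 0.0000 ≤ continuation, so V_u = 4.1749
Node d (S = 57): continuation = e^(−0.05)·[0.8205·24.4500 + 0.1795·55.8000] = 28.6106; exercise value = 33.0000 > continuation, so V_d = 33.0000 (exercise)
Node 0 (S = 95): continuation = e^(−0.05)·[0.8205·4.1749 + 0.1795·33.0000] = 8.8932; exercise value = 0.0000 ≤ continuation, so V_0 = 8.8932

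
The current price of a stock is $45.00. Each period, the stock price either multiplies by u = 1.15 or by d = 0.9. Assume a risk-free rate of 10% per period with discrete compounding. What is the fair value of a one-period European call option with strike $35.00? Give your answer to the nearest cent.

Risk-neutral probability p = (1 + 0.1 − 0.9)/(1.15 − 0.9) = 0.2000/0.2500 = 0.8000
Terminal stock prices: S_u = 51.75, S_d = 40.5
Terminal payoffs (S − K): max(16.75, 0) = 16.75, max(5.5, 0) = 5.5
Node 0 (S = 45): V_0 = 1/1.1·[0.8000·16.7500 + 0.2000·5.5000] = 13.1818

$13.18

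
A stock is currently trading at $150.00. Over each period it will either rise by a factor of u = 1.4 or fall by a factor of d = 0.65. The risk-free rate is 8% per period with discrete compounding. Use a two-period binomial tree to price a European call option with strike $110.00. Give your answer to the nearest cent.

$62.97

Risk-neutral probability p = (1 + 0.08 − 0.65)/(1.4 − 0.65) = 0.4300/0.7500 = 0.5733
Terminal stock prices: S_uu = 294, S_ud = 136.5, S_dd = 63.38
Terminal payoffs (S − K): max(184, 0) = 184, max(26.5, 0) = 26.5, max(-46.62, 0) = 0
Node u (S = 210): V_u = 1/1.08·[0.5733·184.0000 + 0.4267·26.5000] = 108.1481
Node d (S = 97.5): V_d = 1/1.08·[0.5733·26.5000 + 0.4267·0.0000] = 14.0679
Node 0 (S = 150): V_0 = 1/1.08·[0.5733·108.1481 + 0.4267·14.0679] = 62.9697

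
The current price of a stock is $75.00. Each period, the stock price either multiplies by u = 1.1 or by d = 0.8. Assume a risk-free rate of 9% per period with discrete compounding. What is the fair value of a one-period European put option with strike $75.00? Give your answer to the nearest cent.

$0.46

Risk-neutral probability p = (1 + 0.09 − 0.8)/(1.1 − 0.8) = 0.2900/0.3000 = 0.9667
Terminal stock prices: S_u = 82.5, S_d = 60
Terminal payoffs (K − S): max(-7.5, 0) = 0, max(15, 0) = 15
Node 0 (S = 75): V_0 = 1/1.09·[0.9667·0.0000 + 0.0333·15.0000] = 0.4587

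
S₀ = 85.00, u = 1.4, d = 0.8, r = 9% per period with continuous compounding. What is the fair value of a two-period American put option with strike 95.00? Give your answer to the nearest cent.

Risk-neutral probability p = (e^0.09 − 0.8)/(1.4 − 0.8) = 0.2942/0.6000 = 0.4903
Terminal stock prices: S_uu = 166.6, S_ud = 95.2, S_dd = 54.4
Terminal payoffs (K − S): max(-71.6, 0) = 0, max(-0.2, 0) = 0, max(40.6, 0) = 40.6
Node u (S = 119): continuation = e^(−0.09)·[0.4903·0.0000 + 0.5097·0.0000] = 0.0000; exercise value = 0.0000 ≤ continuation, so V_u = 0.0000
Node d (S = 68): continuation = e^(−0.09)·[0.4903·0.0000 + 0.5097·40.6000] = 18.9131; exercise value = 27.0000 > continuation, so V_d = 27.0000 (exercise)
Node 0 (S = 85): continuation = e^(−0.09)·[0.4903·0.0000 + 0.5097·27.0000] = 12.5777; exercise value = 10.0000 ≤ continuation, so V_0 = 12.5777

12.58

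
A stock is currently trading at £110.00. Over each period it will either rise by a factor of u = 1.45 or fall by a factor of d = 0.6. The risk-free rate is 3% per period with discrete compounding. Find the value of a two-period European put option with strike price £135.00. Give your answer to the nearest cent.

£40.47

Risk-neutral probability p = (1 + 0.03 − 0.6)/(1.45 − 0.6) = 0.4300/0.8500 = 0.5059
Terminal stock prices: S_uu = 231.3, S_ud = 95.7, S_dd = 39.6
Terminal payoffs (K − S): max(-96.28, 0) = 0, max(39.3, 0) = 39.3, max(95.4, 0) = 95.4
Node u (S = 159.5): V_u = 1/1.03·[0.5059·0.0000 + 0.4941·39.3000] = 18.8532
Node d (S = 66): V_d = 1/1.03·[0.5059·39.3000 + 0.4941·95.4000] = 65.0680
Node 0 (S = 110): V_0 = 1/1.03·[0.5059·18.8532 + 0.4941·65.0680] = 40.4745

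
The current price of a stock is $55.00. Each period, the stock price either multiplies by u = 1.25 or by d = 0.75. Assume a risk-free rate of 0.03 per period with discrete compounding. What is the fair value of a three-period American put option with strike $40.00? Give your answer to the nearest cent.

Risk-neutral probability p = (1 + 0.03 − 0.75)/(1.25 − 0.75) = 0.2800/0.5000 = 0.5600
Terminal stock prices: S_uuu = 107.4, S_uud = 64.45, S_udd = 38.67, S_ddd = 23.2
Terminal payoffs (K − S): max(-67.42, 0) = 0, max(-24.45, 0) = 0, max(1.328, 0) = 1.328, max(16.8, 0) = 16.8
Node uu (S = 85.94): continuation = 1/1.03·[0.5600·0.0000 + 0.4400·0.0000] = 0.0000; exercise value = 0.0000 ≤ continuation, so V_uu = 0.0000
Node ud (S = 51.56): continuation = 1/1.03·[0.5600·0.0000 + 0.4400·1.3281] = 0.5674; exercise value = 0.0000 ≤ continuation, so V_ud = 0.5674
Node dd (S = 30.94): continuation = 1/1.03·[0.5600·1.3281 + 0.4400·16.7969] = 7.8975; exercise value = 9.0625 > continuation, so V_dd = 9.0625 (exercise)
Node u (S = 68.75): continuation = 1/1.03·[0.5600·0.0000 + 0.4400·0.5674] = 0.2424; exercise value = 0.0000 ≤ continuation, so V_u = 0.2424
Node d (S = 41.25): continuation = 1/1.03·[0.5600·0.5674 + 0.4400·9.0625] = 4.1798; exercise value = 0.0000 ≤ continuation, so V_d = 4.1798
Node 0 (S = 55): continuation = 1/1.03·[0.5600·0.2424 + 0.4400·4.1798] = 1.9173; exercise value = 0.0000 ≤ continuation, so V_0 = 1.9173

$1.92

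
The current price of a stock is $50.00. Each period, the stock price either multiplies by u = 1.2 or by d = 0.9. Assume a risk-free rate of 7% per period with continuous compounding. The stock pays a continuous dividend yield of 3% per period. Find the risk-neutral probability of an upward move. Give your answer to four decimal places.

Per-period risk-free factor R = e^0.07 = 1.0725; dividend-adjusted growth = e^(0.07−0.03) = 1.0408.
Risk-neutral probability p = (1.0408 − 0.9)/(1.2 − 0.9) = 0.1408/0.3000 = 0.4694

p = 0.4694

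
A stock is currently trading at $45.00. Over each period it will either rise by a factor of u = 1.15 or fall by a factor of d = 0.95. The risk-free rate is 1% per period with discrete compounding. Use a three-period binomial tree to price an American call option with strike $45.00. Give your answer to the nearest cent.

$3.46

Risk-neutral probability p = (1 + 0.01 − 0.95)/(1.15 − 0.95) = 0.0600/0.2000 = 0.3000
Terminal stock prices: S_uuu = 68.44, S_uud = 56.54, S_udd = 46.7, S_ddd = 38.58
Terminal payoffs (S − K): max(23.44, 0) = 23.44, max(11.54, 0) = 11.54, max(1.704, 0) = 1.704, max(-6.418, 0) = 0
Node uu (S = 59.51): continuation = 1/1.01·[0.3000·23.4394 + 0.7000·11.5369] = 14.9580; exercise value = 14.5125 ≤ continuation, so V_uu = 14.9580
Node ud (S = 49.16): continuation = 1/1.01·[0.3000·11.5369 + 0.7000·1.7044] = 4.6080; exercise value = 4.1625 ≤ continuation, so V_ud = 4.6080
Node dd (S = 40.61): continuation = 1/1.01·[0.3000·1.7044 + 0.7000·0.0000] = 0.5062; exercise value = 0.0000 ≤ continuation, so V_dd = 0.5062
Node u (S = 51.75): continuation = 1/1.01·[0.3000·14.9580 + 0.7000·4.6080] = 7.6367; exercise value = 6.7500 ≤ continuation, so V_u = 7.6367
Node d (S = 42.75): continuation = 1/1.01·[0.3000·4.6080 + 0.7000·0.5062] = 1.7196; exercise value = 0.0000 ≤ continuation, so V_d = 1.7196
Node 0 (S = 45): continuation = 1/1.01·[0.3000·7.6367 + 0.7000·1.7196] = 3.4601; exercise value = 0.0000 ≤ continuation, so V_0 = 3.4601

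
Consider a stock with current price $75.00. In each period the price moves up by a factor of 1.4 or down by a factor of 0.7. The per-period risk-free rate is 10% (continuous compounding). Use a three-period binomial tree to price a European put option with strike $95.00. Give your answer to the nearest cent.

$13.77

Risk-neutral probability p = (e^0.1 − 0.7)/(1.4 − 0.7) = 0.4052/0.7000 = 0.5788
Terminal stock prices: S_uuu = 205.8, S_uud = 102.9, S_udd = 51.45, S_ddd = 25.72
Terminal payoffs (K − S): max(-110.8, 0) = 0, max(-7.9, 0) = 0, max(43.55, 0) = 43.55, max(69.28, 0) = 69.28
Node uu (S = 147): V_uu = e^(−0.1)·[0.5788·0.0000 + 0.4212·0.0000] = 0.0000
Node ud (S = 73.5): V_ud = e^(−0.1)·[0.5788·0.0000 + 0.4212·43.5500] = 16.5971
Node dd (S = 36.75): V_dd = e^(−0.1)·[0.5788·43.5500 + 0.4212·69.2750] = 49.2096
Node u (S = 105): V_u = e^(−0.1)·[0.5788·0.0000 + 0.4212·16.5971] = 6.3252
Node d (S = 52.5): V_d = e^(−0.1)·[0.5788·16.5971 + 0.4212·49.2096] = 27.4464
Node 0 (S = 75): V_0 = e^(−0.1)·[0.5788·6.3252 + 0.4212·27.4464] = 13.7726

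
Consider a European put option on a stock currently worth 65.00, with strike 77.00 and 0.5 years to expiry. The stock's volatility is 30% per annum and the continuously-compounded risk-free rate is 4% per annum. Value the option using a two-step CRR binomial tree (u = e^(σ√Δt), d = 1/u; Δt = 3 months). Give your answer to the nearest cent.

13.06

CRR parameters: u = e^(σ√Δt) = e^(0.3·√0.25) = 1.1618, d = 1/u = 0.8607
Per-period rate: rΔt = 0.04·0.25 = 0.01, so R = e^0.01 = 1.0101
Risk-neutral probability p = (e^0.01 − 0.8607)/(1.1618 − 0.8607) = 0.1493/0.3011 = 0.4959
Terminal stock prices: S_uu = 87.74, S_ud = 65, S_dd = 48.15
Terminal payoffs (K − S): max(-10.74, 0) = 0, max(12, 0) = 12, max(28.85, 0) = 28.85
Node u (S = 75.52): V_u = e^(−0.01)·[0.4959·0.0000 + 0.5041·12.0000] = 5.9885
Node d (S = 55.95): V_d = e^(−0.01)·[0.4959·12.0000 + 0.5041·28.8468] = 20.2878
Node 0 (S = 65): V_0 = e^(−0.01)·[0.4959·5.9885 + 0.5041·20.2878] = 13.0648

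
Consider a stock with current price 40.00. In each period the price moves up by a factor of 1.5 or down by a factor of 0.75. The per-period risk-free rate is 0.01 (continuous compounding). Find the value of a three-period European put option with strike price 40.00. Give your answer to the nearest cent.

Risk-neutral probability p = (e^0.01 − 0.75)/(1.5 − 0.75) = 0.2601/0.7500 = 0.3467
Terminal stock prices: S_uuu = 135, S_uud = 67.5, S_udd = 33.75, S_ddd = 16.88
Terminal payoffs (K − S): max(-95, 0) = 0, max(-27.5, 0) = 0, max(6.25, 0) = 6.25, max(23.12, 0) = 23.12
Node uu (S = 90): V_uu = e^(−0.01)·[0.3467·0.0000 + 0.6533·0.0000] = 0.0000
Node ud (S = 45): V_ud = e^(−0.01)·[0.3467·0.0000 + 0.6533·6.2500] = 4.0423
Node dd (S = 22.5): V_dd = e^(−0.01)·[0.3467·6.2500 + 0.6533·23.1250] = 17.1020
Node u (S = 60): V_u = e^(−0.01)·[0.3467·0.0000 + 0.6533·4.0423] = 2.6144
Node d (S = 30): V_d = e^(−0.01)·[0.3467·4.0423 + 0.6533·17.1020] = 12.4486
Node 0 (S = 40): V_0 = e^(−0.01)·[0.3467·2.6144 + 0.6533·12.4486] = 8.9489

8.95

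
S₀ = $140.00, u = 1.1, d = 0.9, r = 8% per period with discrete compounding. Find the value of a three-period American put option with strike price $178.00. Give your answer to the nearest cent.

Risk-neutral probability p = (1 + 0.08 − 0.9)/(1.1 − 0.9) = 0.1800/0.2000 = 0.9000
Terminal stock prices: S_uuu = 186.3, S_uud = 152.5, S_udd = 124.7, S_ddd = 102.1
Terminal payoffs (K − S): max(-8.34, 0) = 0, max(25.54, 0) = 25.54, max(53.26, 0) = 53.26, max(75.94, 0) = 75.94
Node uu (S = 169.4): continuation = 1/1.08·[0.9000·0.0000 + 0.1000·25.5400] = 2.3648; exercise value = 8.6000 > continuation, so V_uu = 8.6000 (exercise)
Node ud (S = 138.6): continuation = 1/1.08·[0.9000·25.5400 + 0.1000·53.2600] = 26.2148; exercise value = 39.4000 > continuation, so V_ud = 39.4000 (exercise)
Node dd (S = 113.4): continuation = 1/1.08·[0.9000·53.2600 + 0.1000·75.9400] = 51.4148; exercise value = 64.6000 > continuation, so V_dd = 64.6000 (exercise)
Node u (S = 154): continuation = 1/1.08·[0.9000·8.6000 + 0.1000·39.4000] = 10.8148; exercise value = 24.0000 > continuation, so V_u = 24.0000 (exercise)
Node d (S = 126): continuation = 1/1.08·[0.9000·39.4000 + 0.1000·64.6000] = 38.8148; exercise value = 52.0000 > continuation, so V_d = 52.0000 (exercise)
Node 0 (S = 140): continuation = 1/1.08·[0.9000·24.0000 + 0.1000·52.0000] = 24.8148; exercise value = 38.0000 > continuation, so V_0 = 38.0000 (exercise)

$38.00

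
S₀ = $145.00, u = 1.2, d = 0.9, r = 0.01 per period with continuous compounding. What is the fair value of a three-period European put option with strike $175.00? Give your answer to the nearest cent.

$31.65

Risk-neutral probability p = (e^0.01 − 0.9)/(1.2 − 0.9) = 0.1101/0.3000 = 0.3668
Terminal stock prices: S_uuu = 250.6, S_uud = 187.9, S_udd = 140.9, S_ddd = 105.7
Terminal payoffs (K − S): max(-75.56, 0) = 0, max(-12.92, 0) = 0, max(34.06, 0) = 34.06, max(69.29, 0) = 69.29
Node uu (S = 208.8): V_uu = e^(−0.01)·[0.3668·0.0000 + 0.6332·0.0000] = 0.0000
Node ud (S = 156.6): V_ud = e^(−0.01)·[0.3668·0.0000 + 0.6332·34.0600] = 21.3511
Node dd (S = 117.5): V_dd = e^(−0.01)·[0.3668·34.0600 + 0.6332·69.2950] = 55.8087
Node u (S = 174): V_u = e^(−0.01)·[0.3668·0.0000 + 0.6332·21.3511] = 13.3843
Node d (S = 130.5): V_d = e^(−0.01)·[0.3668·21.3511 + 0.6332·55.8087] = 42.7389
Node 0 (S = 145): V_0 = e^(−0.01)·[0.3668·13.3843 + 0.6332·42.7389] = 31.6525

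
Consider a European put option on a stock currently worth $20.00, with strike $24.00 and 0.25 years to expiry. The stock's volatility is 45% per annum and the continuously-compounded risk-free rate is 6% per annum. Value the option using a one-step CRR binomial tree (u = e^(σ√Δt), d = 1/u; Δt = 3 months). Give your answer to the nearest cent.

CRR parameters: u = e^(σ√Δt) = e^(0.45·√0.25) = 1.2523, d = 1/u = 0.7985
Per-period rate: rΔt = 0.06·0.25 = 0.015, so R = e^0.015 = 1.0151
Risk-neutral probability p = (e^0.015 − 0.7985)/(1.2523 − 0.7985) = 0.2166/0.4538 = 0.4773
Terminal stock prices: S_u = 25.05, S_d = 15.97
Terminal payoffs (K − S): max(-1.046, 0) = 0, max(8.03, 0) = 8.03
Node 0 (S = 20): V_0 = e^(−0.015)·[0.4773·0.0000 + 0.5227·8.0297] = 4.1347

$4.13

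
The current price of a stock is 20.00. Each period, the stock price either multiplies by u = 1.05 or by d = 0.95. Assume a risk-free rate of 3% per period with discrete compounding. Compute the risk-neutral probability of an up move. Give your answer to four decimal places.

p = 0.8000

Risk-neutral probability p = (1 + 0.03 − 0.95)/(1.05 − 0.95) = 0.0800/0.1000 = 0.8000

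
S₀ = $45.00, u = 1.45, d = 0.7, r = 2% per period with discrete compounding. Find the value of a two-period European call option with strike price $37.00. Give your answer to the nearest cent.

Risk-neutral probability p = (1 + 0.02 − 0.7)/(1.45 − 0.7) = 0.3200/0.7500 = 0.4267
Terminal stock prices: S_uu = 94.61, S_ud = 45.67, S_dd = 22.05
Terminal payoffs (S − K): max(57.61, 0) = 57.61, max(8.675, 0) = 8.675, max(-14.95, 0) = 0
Node u (S = 65.25): V_u = 1/1.02·[0.4267·57.6125 + 0.5733·8.6750] = 28.9755
Node d (S = 31.5): V_d = 1/1.02·[0.4267·8.6750 + 0.5733·0.0000] = 3.6288
Node 0 (S = 45): V_0 = 1/1.02·[0.4267·28.9755 + 0.5733·3.6288] = 14.1602

$14.16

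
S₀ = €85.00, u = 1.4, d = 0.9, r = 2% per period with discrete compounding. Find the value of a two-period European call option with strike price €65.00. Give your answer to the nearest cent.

Risk-neutral probability p = (1 + 0.02 − 0.9)/(1.4 − 0.9) = 0.1200/0.5000 = 0.2400
Terminal stock prices: S_uu = 166.6, S_ud = 107.1, S_dd = 68.85
Terminal payoffs (S − K): max(101.6, 0) = 101.6, max(42.1, 0) = 42.1, max(3.85, 0) = 3.85
Node u (S = 119): V_u = 1/1.02·[0.2400·101.6000 + 0.7600·42.1000] = 55.2745
Node d (S = 76.5): V_d = 1/1.02·[0.2400·42.1000 + 0.7600·3.8500] = 12.7745
Node 0 (S = 85): V_0 = 1/1.02·[0.2400·55.2745 + 0.7600·12.7745] = 22.5240

€22.52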